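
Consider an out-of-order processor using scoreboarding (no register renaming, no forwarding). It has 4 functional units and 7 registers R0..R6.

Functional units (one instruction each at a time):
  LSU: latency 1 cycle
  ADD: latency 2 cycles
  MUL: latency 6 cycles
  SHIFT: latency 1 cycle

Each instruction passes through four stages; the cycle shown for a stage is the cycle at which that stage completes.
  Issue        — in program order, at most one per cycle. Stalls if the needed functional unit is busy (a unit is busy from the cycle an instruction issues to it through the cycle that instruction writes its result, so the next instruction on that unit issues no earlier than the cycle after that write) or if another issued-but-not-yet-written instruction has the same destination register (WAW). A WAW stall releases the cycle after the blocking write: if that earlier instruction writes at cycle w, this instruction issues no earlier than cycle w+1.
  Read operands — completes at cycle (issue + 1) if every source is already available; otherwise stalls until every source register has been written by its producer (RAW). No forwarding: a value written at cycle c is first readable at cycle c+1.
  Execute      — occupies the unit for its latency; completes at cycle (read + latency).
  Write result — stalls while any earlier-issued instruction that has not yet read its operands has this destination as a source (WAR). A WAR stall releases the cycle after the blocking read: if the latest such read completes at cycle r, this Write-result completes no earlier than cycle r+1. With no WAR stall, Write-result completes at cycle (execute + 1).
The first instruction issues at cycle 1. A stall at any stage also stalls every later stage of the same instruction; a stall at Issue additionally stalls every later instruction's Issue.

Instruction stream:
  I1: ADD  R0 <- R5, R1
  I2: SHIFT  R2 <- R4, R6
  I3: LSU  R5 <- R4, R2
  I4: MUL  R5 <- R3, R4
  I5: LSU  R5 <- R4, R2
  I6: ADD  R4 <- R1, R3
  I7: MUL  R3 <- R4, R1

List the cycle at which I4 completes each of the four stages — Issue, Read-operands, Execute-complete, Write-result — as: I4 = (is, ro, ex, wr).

I4 = (9, 10, 16, 17)

I1  is:1  ro:2  ex:4  wr:5
I2  is:2  ro:3  ex:4  wr:5
I3  is:3  ro:6  ex:7  wr:8  — RAW R2: wait I2 write@5
I4  is:9  ro:10  ex:16  wr:17  — WAW R5: wait I3 write@8
I5  is:18  ro:19  ex:20  wr:21  — WAW R5: wait I4 write@17
I6  is:19  ro:20  ex:22  wr:23
I7  is:20  ro:24  ex:30  wr:31  — RAW R4: wait I6 write@23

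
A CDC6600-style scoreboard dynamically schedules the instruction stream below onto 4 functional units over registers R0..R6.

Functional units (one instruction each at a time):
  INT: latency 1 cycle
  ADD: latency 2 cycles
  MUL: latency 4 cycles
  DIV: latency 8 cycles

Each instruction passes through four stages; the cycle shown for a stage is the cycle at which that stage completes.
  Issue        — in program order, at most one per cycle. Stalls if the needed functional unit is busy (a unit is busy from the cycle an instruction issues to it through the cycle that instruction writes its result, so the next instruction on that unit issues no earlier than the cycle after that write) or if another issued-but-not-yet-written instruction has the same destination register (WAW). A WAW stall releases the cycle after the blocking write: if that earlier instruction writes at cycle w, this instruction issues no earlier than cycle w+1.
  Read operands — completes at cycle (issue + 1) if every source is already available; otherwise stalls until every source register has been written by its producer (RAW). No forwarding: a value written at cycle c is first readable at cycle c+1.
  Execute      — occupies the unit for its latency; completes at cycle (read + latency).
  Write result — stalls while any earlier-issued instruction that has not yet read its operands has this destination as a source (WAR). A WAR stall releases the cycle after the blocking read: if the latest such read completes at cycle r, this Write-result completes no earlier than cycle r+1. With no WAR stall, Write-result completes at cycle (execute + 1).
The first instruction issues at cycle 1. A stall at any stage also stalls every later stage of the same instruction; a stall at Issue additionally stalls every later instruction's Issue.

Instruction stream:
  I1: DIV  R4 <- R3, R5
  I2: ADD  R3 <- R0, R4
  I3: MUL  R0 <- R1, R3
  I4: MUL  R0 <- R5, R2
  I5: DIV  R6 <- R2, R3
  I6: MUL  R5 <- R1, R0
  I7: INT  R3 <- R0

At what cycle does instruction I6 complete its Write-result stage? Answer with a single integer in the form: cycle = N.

cycle = 35

[I1] 1/2/10/11
[I2] 2/12/14/15  (RAW R4: wait I1 write@11)
[I3] 3/16/20/21  (RAW R3: wait I2 write@15)
[I4] 22/23/27/28  (struct: MUL busy until I3 writes@21)
[I5] 23/24/32/33
[I6] 29/30/34/35  (struct: MUL busy until I4 writes@28)
[I7] 30/31/32/33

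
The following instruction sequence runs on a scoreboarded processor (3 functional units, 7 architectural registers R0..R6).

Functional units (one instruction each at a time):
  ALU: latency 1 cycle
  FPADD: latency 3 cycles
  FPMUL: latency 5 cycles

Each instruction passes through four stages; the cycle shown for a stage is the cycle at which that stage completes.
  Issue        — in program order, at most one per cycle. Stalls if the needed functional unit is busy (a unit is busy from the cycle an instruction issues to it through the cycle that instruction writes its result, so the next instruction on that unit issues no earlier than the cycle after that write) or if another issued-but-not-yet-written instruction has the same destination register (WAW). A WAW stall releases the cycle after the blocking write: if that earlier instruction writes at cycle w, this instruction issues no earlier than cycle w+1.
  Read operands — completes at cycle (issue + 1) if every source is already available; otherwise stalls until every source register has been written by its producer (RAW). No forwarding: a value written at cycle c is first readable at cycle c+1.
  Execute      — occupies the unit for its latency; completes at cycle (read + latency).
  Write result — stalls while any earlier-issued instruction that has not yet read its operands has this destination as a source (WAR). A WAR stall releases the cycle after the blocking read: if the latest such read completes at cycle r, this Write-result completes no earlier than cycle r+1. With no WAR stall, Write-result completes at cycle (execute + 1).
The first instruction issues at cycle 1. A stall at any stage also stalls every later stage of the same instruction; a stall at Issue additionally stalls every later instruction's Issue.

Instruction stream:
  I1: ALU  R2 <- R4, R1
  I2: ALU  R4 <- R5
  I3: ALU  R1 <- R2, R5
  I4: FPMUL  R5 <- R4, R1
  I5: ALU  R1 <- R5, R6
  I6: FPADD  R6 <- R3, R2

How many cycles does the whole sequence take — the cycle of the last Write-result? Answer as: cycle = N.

c1: I1 issues→ALU
c2: I1 reads
c3: I1 exec-done
c4: I1 writes R2
c5: I2 issues→ALU
c6: I2 reads
c7: I2 exec-done
c8: I2 writes R4
c9: I3 issues→ALU
c10: I3 reads | I4 issues→FPMUL
c11: I3 exec-done
c12: I3 writes R1
c13: I4 reads | I5 issues→ALU
c14: I6 issues→FPADD
c15: I6 reads
c18: I4 exec-done | I6 exec-done
c19: I4 writes R5
c20: I5 reads
c21: I5 exec-done | I6 writes R6
c22: I5 writes R1

cycle = 22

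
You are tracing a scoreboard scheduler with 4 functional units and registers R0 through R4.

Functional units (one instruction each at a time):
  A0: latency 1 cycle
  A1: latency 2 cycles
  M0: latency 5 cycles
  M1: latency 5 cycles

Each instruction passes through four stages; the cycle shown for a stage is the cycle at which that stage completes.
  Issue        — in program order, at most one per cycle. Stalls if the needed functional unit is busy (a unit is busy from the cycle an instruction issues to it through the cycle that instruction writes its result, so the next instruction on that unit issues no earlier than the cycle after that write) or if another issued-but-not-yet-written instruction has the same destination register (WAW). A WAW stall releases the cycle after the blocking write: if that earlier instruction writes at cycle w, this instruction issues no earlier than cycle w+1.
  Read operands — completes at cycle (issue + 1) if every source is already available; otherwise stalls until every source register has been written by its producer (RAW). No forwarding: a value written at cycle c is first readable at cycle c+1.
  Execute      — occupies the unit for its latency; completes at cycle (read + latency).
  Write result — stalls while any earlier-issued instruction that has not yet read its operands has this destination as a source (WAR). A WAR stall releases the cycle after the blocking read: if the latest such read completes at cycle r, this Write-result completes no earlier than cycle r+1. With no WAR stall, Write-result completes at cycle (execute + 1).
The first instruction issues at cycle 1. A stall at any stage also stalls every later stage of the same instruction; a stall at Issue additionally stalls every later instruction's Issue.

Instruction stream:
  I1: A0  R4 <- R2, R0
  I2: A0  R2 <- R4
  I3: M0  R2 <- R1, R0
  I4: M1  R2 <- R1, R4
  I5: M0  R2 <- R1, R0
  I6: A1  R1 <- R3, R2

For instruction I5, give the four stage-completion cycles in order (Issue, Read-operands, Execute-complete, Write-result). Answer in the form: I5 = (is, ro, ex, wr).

1) issue 1, read 2, done 3, write 4
2) issue 5, read 6, done 7, write 8  <struct: A0 busy until I1 writes@4>
3) issue 9, read 10, done 15, write 16  <WAW R2: wait I2 write@8>
4) issue 17, read 18, done 23, write 24  <WAW R2: wait I3 write@16>
5) issue 25, read 26, done 31, write 32  <WAW R2: wait I4 write@24>
6) issue 26, read 33, done 35, write 36  <RAW R2: wait I5 write@32>

I5 = (25, 26, 31, 32)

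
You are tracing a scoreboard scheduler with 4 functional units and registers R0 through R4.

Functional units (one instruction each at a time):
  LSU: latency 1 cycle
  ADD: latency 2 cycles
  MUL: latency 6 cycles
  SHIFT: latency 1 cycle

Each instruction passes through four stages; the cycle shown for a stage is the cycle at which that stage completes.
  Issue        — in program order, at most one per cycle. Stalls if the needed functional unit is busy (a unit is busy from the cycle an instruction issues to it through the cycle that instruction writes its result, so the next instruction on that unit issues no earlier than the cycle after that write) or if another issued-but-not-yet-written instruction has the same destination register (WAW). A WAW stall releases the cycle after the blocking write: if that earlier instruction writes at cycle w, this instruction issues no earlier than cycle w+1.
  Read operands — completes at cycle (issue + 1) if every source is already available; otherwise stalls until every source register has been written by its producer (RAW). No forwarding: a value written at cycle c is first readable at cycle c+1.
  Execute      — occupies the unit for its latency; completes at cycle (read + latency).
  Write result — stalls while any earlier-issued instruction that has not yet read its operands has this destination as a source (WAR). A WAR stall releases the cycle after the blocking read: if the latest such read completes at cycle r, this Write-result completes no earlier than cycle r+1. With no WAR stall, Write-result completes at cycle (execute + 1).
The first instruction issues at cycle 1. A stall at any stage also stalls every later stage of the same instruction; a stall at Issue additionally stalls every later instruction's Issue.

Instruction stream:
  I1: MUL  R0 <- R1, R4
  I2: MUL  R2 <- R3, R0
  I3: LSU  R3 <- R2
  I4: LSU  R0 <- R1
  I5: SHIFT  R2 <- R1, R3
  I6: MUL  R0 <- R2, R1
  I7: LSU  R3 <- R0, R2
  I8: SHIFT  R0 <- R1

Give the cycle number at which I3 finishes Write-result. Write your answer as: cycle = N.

cycle = 21

I1 -> (1, 2, 8, 9)
I2 -> (10, 11, 17, 18)  // struct: MUL busy until I1 writes@9
I3 -> (11, 19, 20, 21)  // RAW R2: wait I2 write@18
I4 -> (22, 23, 24, 25)  // struct: LSU busy until I3 writes@21
I5 -> (23, 24, 25, 26)
I6 -> (26, 27, 33, 34)  // WAW R0: wait I4 write@25
I7 -> (27, 35, 36, 37)  // RAW R0: wait I6 write@34
I8 -> (35, 36, 37, 38)  // WAW R0: wait I6 write@34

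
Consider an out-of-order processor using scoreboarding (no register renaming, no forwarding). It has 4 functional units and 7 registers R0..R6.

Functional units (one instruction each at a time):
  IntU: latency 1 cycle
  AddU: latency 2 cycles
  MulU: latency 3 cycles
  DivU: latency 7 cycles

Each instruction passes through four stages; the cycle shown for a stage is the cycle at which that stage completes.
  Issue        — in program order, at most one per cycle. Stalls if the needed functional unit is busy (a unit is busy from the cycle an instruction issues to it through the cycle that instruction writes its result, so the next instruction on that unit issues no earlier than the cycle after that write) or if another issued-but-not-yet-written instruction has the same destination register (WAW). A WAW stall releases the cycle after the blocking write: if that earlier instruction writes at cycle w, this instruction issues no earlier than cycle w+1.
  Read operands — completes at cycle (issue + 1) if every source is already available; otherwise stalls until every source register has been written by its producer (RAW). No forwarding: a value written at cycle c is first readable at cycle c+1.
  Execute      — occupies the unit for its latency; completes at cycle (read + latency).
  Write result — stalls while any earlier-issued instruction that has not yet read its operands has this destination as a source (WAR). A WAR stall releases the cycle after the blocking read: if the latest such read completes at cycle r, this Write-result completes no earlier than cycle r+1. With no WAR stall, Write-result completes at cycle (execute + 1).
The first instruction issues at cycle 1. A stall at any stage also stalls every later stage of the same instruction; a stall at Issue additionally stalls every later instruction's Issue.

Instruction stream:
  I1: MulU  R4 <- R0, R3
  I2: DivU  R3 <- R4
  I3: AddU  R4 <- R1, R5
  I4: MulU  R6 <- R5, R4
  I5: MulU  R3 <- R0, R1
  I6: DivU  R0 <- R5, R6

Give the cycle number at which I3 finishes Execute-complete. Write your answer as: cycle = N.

cycle = 10

[I1] 1/2/5/6
[I2] 2/7/14/15  (RAW R4: wait I1 write@6)
[I3] 7/8/10/11  (WAW R4: wait I1 write@6)
[I4] 8/12/15/16  (RAW R4: wait I3 write@11)
[I5] 17/18/21/22  (struct: MulU busy until I4 writes@16)
[I6] 18/19/26/27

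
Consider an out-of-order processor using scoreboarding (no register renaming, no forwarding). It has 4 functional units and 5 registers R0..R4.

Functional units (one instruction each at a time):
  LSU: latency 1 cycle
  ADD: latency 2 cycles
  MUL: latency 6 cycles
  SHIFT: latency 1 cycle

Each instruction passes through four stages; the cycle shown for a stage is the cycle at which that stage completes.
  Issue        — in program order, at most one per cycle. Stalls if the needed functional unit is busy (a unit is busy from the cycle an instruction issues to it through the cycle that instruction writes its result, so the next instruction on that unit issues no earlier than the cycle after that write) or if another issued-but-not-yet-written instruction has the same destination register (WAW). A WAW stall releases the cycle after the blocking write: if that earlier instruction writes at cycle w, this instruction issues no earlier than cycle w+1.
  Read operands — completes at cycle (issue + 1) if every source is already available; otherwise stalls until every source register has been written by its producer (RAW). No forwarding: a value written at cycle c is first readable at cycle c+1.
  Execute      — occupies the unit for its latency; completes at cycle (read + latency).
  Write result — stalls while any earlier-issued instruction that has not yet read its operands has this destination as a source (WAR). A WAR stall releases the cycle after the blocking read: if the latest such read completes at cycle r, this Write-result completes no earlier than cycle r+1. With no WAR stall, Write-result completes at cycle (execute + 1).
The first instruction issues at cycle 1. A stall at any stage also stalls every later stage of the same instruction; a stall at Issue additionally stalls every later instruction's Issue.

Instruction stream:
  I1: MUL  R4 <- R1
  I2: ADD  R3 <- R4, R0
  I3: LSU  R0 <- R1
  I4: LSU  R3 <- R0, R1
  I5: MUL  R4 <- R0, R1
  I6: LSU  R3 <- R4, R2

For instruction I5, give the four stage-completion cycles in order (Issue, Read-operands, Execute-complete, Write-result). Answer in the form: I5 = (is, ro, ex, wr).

I5 = (15, 16, 22, 23)

I1 -> (1, 2, 8, 9)
I2 -> (2, 10, 12, 13)  // RAW R4: wait I1 write@9
I3 -> (3, 4, 5, 11)  // WAR R0: wait I2 read@10
I4 -> (14, 15, 16, 17)  // WAW R3: wait I2 write@13
I5 -> (15, 16, 22, 23)
I6 -> (18, 24, 25, 26)  // struct: LSU busy until I4 writes@17, RAW R4: wait I5 write@23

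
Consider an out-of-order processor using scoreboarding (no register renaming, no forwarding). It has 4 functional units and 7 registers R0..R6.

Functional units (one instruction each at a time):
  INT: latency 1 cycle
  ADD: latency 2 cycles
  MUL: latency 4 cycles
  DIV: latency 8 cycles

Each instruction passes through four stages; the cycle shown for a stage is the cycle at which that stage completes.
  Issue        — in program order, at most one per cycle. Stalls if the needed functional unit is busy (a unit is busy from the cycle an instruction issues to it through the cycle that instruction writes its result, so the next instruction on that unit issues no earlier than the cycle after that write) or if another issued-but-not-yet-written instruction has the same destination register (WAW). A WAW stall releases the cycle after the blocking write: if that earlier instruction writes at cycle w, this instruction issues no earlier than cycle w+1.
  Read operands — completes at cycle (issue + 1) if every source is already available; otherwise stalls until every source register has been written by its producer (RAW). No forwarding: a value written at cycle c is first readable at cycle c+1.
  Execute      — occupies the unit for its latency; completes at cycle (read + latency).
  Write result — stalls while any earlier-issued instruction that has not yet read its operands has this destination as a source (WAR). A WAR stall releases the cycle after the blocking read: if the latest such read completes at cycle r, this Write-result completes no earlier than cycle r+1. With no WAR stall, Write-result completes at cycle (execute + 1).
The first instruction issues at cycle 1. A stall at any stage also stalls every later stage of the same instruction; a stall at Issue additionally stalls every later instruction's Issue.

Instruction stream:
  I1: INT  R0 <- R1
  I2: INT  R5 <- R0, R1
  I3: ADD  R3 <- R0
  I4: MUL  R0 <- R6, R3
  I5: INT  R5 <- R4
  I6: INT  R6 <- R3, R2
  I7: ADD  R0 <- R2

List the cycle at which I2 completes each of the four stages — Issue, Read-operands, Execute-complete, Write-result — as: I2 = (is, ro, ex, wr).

I2 = (5, 6, 7, 8)

1) issue 1, read 2, done 3, write 4
2) issue 5, read 6, done 7, write 8  <struct: INT busy until I1 writes@4>
3) issue 6, read 7, done 9, write 10
4) issue 7, read 11, done 15, write 16  <RAW R3: wait I3 write@10>
5) issue 9, read 10, done 11, write 12  <struct: INT busy until I2 writes@8>
6) issue 13, read 14, done 15, write 16  <struct: INT busy until I5 writes@12>
7) issue 17, read 18, done 20, write 21  <WAW R0: wait I4 write@16>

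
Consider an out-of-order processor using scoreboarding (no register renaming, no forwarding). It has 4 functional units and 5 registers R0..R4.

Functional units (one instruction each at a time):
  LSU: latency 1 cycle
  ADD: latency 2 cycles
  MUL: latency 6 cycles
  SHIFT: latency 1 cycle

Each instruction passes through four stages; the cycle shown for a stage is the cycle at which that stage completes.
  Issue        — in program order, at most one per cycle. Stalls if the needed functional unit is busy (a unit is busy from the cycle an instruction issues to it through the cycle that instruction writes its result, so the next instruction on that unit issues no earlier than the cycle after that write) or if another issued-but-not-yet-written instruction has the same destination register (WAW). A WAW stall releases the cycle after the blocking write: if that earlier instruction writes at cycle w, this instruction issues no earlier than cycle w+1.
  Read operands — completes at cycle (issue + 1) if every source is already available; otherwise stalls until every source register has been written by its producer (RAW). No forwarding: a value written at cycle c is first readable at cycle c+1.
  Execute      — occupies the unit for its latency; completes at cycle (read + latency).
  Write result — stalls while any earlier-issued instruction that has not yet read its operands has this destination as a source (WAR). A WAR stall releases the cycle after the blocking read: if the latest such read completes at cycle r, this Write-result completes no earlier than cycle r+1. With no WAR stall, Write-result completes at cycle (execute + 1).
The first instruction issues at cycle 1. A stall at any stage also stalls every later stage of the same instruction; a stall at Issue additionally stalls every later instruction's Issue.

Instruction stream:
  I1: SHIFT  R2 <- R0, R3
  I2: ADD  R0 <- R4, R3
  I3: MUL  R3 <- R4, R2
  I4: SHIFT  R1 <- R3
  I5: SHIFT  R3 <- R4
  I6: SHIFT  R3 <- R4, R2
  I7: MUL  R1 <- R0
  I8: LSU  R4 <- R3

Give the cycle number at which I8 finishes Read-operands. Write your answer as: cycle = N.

cycle = 24

1) issue 1, read 2, done 3, write 4
2) issue 2, read 3, done 5, write 6
3) issue 3, read 5, done 11, write 12  <RAW R2: wait I1 write@4>
4) issue 5, read 13, done 14, write 15  <struct: SHIFT busy until I1 writes@4 / RAW R3: wait I3 write@12>
5) issue 16, read 17, done 18, write 19  <struct: SHIFT busy until I4 writes@15>
6) issue 20, read 21, done 22, write 23  <struct: SHIFT busy until I5 writes@19>
7) issue 21, read 22, done 28, write 29
8) issue 22, read 24, done 25, write 26  <RAW R3: wait I6 write@23>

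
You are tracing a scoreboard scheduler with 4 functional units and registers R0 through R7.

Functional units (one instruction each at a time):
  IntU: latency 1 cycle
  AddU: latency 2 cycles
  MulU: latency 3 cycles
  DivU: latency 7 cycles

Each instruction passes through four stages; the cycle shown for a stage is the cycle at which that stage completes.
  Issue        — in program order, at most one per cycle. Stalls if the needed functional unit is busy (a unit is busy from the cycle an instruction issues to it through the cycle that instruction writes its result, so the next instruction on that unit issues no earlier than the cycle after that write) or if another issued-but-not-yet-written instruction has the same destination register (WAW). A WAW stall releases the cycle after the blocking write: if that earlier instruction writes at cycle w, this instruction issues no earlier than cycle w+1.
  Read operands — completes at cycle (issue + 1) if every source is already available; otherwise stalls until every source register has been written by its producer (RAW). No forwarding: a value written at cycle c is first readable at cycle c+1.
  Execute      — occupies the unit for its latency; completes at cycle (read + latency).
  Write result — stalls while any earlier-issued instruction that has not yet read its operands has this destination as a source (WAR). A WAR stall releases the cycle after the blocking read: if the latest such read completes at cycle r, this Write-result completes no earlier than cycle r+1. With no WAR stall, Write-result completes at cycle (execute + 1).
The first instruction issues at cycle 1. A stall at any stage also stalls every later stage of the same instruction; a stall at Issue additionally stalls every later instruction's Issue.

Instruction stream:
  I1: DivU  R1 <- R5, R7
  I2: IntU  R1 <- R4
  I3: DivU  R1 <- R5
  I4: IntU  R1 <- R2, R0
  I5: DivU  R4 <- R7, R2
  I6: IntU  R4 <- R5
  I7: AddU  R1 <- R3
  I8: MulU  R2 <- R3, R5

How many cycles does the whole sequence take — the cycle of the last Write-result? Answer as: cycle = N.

cycle 1: issue I1 (DivU)
cycle 2: I1 read-ops
cycle 9: I1 finished on DivU
cycle 10: I1→R1
cycle 11: issue I2 (IntU)
cycle 12: I2 read-ops
cycle 13: I2 finished on IntU
cycle 14: I2→R1
cycle 15: issue I3 (DivU)
cycle 16: I3 read-ops
cycle 23: I3 finished on DivU
cycle 24: I3→R1
cycle 25: issue I4 (IntU)
cycle 26: I4 read-ops · issue I5 (DivU)
cycle 27: I4 finished on IntU · I5 read-ops
cycle 28: I4→R1
cycle 34: I5 finished on DivU
cycle 35: I5→R4
cycle 36: issue I6 (IntU)
cycle 37: I6 read-ops · issue I7 (AddU)
cycle 38: I6 finished on IntU · I7 read-ops · issue I8 (MulU)
cycle 39: I6→R4 · I8 read-ops
cycle 40: I7 finished on AddU
cycle 41: I7→R1
cycle 42: I8 finished on MulU
cycle 43: I8→R2

cycle = 43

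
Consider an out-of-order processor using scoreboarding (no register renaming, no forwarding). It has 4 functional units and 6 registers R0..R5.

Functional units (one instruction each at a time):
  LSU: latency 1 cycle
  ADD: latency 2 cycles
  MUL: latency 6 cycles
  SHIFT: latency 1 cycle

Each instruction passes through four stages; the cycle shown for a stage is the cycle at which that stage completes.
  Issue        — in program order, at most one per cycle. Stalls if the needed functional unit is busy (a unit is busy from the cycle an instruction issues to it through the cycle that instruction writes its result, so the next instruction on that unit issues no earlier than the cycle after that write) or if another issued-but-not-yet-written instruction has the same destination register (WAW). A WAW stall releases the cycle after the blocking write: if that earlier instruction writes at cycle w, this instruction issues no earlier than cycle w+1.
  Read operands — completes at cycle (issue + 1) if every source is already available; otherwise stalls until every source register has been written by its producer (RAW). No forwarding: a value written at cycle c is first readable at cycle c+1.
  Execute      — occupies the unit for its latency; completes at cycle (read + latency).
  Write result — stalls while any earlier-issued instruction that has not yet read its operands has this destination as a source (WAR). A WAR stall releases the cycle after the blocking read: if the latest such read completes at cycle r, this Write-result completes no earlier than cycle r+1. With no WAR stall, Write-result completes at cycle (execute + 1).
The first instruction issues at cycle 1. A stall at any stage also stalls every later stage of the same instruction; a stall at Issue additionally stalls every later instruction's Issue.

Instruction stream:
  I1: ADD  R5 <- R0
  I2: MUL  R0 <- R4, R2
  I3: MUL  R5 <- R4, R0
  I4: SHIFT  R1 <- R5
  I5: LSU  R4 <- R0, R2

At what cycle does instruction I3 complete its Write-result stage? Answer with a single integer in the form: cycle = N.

  I1 | 1 | 2 | 4 | 5
  I2 | 2 | 3 | 9 | 10
  I3 | 11 | 12 | 18 | 19   struct: MUL busy until I2 writes@10
  I4 | 12 | 20 | 21 | 22   RAW R5: wait I3 write@19
  I5 | 13 | 14 | 15 | 16

cycle = 19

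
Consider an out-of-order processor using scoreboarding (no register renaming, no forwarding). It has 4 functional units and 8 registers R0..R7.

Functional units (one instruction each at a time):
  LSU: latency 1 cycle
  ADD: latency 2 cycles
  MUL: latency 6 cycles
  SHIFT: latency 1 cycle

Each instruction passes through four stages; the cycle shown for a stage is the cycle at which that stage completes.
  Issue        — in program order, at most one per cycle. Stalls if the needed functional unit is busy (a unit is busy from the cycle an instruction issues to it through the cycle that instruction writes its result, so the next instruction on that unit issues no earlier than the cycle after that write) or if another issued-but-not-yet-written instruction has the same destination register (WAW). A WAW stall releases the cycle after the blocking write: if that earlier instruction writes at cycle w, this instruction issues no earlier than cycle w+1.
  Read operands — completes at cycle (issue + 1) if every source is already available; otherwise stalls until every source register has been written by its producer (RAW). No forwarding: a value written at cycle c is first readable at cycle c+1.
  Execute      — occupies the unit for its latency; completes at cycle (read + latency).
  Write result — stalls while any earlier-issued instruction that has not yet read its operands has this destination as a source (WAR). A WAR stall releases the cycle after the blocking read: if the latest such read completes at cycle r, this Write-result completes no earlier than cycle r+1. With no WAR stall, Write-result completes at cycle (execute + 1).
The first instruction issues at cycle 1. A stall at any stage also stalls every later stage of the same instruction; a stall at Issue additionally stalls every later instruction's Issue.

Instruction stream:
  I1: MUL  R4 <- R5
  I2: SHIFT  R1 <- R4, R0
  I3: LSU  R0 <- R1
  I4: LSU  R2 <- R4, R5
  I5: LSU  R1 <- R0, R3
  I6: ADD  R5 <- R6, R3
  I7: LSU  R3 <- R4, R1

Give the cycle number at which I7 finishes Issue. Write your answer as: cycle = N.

c1: I1→MUL
c2: I1 RO | I2→SHIFT
c3: I3→LSU
c8: I1 EX
c9: I1 WR R4
c10: I2 RO
c11: I2 EX
c12: I2 WR R1
c13: I3 RO
c14: I3 EX
c15: I3 WR R0
c16: I4→LSU
c17: I4 RO
c18: I4 EX
c19: I4 WR R2
c20: I5→LSU
c21: I5 RO | I6→ADD
c22: I5 EX | I6 RO
c23: I5 WR R1
c24: I6 EX | I7→LSU
c25: I6 WR R5 | I7 RO
c26: I7 EX
c27: I7 WR R3

cycle = 24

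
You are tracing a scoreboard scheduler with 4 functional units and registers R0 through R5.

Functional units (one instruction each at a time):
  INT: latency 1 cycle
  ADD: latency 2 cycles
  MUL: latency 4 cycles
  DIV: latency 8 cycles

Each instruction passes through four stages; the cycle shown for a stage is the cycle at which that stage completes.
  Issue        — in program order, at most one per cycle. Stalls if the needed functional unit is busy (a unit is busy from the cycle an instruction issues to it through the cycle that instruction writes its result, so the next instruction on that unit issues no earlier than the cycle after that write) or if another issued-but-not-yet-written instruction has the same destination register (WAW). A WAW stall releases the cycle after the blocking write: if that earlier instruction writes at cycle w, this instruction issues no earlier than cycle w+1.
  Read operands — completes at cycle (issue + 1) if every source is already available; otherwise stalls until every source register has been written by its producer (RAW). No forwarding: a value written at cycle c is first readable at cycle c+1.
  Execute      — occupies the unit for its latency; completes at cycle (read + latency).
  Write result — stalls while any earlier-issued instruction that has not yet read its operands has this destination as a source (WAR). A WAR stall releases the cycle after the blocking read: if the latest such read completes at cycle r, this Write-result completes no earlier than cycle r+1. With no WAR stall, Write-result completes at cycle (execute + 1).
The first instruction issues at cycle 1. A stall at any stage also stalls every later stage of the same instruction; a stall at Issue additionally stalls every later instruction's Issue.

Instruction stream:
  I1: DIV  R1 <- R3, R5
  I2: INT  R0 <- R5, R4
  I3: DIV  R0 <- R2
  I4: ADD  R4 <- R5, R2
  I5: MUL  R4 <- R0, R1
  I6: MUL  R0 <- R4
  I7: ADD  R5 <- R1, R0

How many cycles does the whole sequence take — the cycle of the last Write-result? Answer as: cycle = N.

cycle = 39

[I1] 1/2/10/11
[I2] 2/3/4/5
[I3] 12/13/21/22  (struct: DIV busy until I1 writes@11)
[I4] 13/14/16/17
[I5] 18/23/27/28  (WAW R4: wait I4 write@17; RAW R0: wait I3 write@22)
[I6] 29/30/34/35  (struct: MUL busy until I5 writes@28)
[I7] 30/36/38/39  (RAW R0: wait I6 write@35)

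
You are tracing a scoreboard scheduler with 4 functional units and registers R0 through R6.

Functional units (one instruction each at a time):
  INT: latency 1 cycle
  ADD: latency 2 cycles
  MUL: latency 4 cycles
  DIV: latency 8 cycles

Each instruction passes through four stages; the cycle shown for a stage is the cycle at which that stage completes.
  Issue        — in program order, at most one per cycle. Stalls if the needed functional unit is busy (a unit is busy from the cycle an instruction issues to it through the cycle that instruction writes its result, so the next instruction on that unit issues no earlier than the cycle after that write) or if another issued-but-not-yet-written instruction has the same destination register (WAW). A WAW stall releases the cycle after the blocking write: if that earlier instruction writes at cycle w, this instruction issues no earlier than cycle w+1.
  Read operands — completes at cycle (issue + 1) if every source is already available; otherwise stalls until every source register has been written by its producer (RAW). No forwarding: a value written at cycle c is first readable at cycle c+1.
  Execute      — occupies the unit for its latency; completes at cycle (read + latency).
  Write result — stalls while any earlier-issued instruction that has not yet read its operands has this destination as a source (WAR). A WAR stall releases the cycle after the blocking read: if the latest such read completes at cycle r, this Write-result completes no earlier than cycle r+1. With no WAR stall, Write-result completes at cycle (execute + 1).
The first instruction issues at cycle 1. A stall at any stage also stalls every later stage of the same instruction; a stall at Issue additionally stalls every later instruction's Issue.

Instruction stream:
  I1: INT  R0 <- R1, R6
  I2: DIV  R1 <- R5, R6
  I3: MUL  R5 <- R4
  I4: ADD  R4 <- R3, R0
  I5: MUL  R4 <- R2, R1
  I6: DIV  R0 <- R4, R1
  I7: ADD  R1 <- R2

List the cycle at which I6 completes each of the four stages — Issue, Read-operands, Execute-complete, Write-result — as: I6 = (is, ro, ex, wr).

I6 = (13, 19, 27, 28)

cycle 1: issue I1 (INT)
cycle 2: I1 read-ops | issue I2 (DIV)
cycle 3: I1 finished on INT | I2 read-ops | issue I3 (MUL)
cycle 4: I1→R0 | I3 read-ops | issue I4 (ADD)
cycle 5: I4 read-ops
cycle 7: I4 finished on ADD
cycle 8: I3 finished on MUL | I4→R4
cycle 9: I3→R5
cycle 10: issue I5 (MUL)
cycle 11: I2 finished on DIV
cycle 12: I2→R1
cycle 13: I5 read-ops | issue I6 (DIV)
cycle 14: issue I7 (ADD)
cycle 15: I7 read-ops
cycle 17: I5 finished on MUL | I7 finished on ADD
cycle 18: I5→R4
cycle 19: I6 read-ops
cycle 20: I7→R1
cycle 27: I6 finished on DIV
cycle 28: I6→R0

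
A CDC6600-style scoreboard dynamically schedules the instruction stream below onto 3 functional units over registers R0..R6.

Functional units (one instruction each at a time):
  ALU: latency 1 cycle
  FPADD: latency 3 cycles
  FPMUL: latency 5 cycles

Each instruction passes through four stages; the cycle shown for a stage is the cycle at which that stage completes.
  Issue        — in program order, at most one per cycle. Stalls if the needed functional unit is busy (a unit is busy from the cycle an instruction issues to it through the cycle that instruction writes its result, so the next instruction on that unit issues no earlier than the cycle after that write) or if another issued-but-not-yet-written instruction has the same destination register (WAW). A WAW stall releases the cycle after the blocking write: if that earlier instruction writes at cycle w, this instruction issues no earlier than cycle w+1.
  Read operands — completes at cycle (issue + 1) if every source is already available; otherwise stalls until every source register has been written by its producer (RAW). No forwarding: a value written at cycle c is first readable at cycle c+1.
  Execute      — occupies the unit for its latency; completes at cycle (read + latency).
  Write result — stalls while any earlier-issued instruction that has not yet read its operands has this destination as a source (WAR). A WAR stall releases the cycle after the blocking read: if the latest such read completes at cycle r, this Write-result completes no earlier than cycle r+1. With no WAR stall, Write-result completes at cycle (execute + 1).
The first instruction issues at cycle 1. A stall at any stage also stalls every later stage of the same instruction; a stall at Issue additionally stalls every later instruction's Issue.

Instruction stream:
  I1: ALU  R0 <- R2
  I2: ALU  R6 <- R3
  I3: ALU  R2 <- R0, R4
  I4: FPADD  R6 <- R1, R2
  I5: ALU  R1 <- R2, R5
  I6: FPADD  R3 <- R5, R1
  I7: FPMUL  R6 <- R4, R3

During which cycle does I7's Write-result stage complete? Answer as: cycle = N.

I1: IS=1 RO=2 EX=3 WR=4
I2: IS=5 RO=6 EX=7 WR=8  [struct: ALU busy until I1 writes@4]
I3: IS=9 RO=10 EX=11 WR=12  [struct: ALU busy until I2 writes@8]
I4: IS=10 RO=13 EX=16 WR=17  [RAW R2: wait I3 write@12]
I5: IS=13 RO=14 EX=15 WR=16  [struct: ALU busy until I3 writes@12]
I6: IS=18 RO=19 EX=22 WR=23  [struct: FPADD busy until I4 writes@17]
I7: IS=19 RO=24 EX=29 WR=30  [RAW R3: wait I6 write@23]

cycle = 30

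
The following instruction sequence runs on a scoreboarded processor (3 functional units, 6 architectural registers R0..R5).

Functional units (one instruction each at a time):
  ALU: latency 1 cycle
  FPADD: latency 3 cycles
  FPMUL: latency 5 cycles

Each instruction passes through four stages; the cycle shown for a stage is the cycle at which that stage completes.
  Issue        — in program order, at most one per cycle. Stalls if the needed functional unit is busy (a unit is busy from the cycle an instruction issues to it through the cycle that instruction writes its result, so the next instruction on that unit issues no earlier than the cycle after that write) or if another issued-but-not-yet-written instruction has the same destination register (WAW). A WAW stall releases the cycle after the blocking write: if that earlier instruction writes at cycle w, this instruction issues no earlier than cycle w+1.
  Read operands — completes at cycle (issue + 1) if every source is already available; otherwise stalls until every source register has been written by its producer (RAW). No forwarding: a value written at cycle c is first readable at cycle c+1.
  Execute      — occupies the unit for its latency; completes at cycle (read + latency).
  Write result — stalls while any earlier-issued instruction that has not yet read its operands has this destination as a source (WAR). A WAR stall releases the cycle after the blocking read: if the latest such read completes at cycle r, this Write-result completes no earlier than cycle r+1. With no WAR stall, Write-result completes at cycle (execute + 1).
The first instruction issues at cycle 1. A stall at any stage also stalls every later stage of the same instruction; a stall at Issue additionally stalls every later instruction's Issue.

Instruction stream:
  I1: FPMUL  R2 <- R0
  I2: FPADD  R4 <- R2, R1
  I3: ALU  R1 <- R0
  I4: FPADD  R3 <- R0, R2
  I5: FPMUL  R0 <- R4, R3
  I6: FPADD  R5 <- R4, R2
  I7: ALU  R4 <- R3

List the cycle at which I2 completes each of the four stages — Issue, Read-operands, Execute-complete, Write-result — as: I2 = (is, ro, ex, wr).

I2 = (2, 9, 12, 13)

I1  is:1  ro:2  ex:7  wr:8
I2  is:2  ro:9  ex:12  wr:13  — RAW R2: wait I1 write@8
I3  is:3  ro:4  ex:5  wr:10  — WAR R1: wait I2 read@9
I4  is:14  ro:15  ex:18  wr:19  — struct: FPADD busy until I2 writes@13
I5  is:15  ro:20  ex:25  wr:26  — RAW R3: wait I4 write@19
I6  is:20  ro:21  ex:24  wr:25  — struct: FPADD busy until I4 writes@19
I7  is:21  ro:22  ex:23  wr:24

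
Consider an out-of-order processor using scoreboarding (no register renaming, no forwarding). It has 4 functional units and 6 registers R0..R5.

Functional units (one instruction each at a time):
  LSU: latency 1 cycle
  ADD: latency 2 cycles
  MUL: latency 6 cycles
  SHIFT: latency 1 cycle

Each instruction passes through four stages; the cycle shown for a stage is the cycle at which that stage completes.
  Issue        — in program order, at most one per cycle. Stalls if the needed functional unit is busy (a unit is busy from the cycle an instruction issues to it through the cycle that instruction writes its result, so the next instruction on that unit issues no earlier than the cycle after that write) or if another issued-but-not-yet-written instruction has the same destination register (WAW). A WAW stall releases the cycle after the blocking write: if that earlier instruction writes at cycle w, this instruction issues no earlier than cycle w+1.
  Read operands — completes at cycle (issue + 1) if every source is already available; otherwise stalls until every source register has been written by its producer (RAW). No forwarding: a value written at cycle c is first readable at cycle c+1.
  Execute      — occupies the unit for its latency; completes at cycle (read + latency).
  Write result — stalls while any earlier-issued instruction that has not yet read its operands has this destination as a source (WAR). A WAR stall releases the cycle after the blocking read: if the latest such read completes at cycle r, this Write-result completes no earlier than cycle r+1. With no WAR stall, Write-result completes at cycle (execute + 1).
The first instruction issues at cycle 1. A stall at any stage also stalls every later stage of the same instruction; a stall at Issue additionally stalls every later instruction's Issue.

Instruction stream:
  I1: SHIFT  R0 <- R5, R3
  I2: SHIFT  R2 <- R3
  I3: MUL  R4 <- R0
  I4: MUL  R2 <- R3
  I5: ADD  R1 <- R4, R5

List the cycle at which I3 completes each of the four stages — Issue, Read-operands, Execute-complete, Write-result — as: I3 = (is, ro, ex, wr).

cycle 1: issue I1 (SHIFT)
cycle 2: I1 read-ops
cycle 3: I1 finished on SHIFT
cycle 4: I1→R0
cycle 5: issue I2 (SHIFT)
cycle 6: I2 read-ops; issue I3 (MUL)
cycle 7: I2 finished on SHIFT; I3 read-ops
cycle 8: I2→R2
cycle 13: I3 finished on MUL
cycle 14: I3→R4
cycle 15: issue I4 (MUL)
cycle 16: I4 read-ops; issue I5 (ADD)
cycle 17: I5 read-ops
cycle 19: I5 finished on ADD
cycle 20: I5→R1
cycle 22: I4 finished on MUL
cycle 23: I4→R2

I3 = (6, 7, 13, 14)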